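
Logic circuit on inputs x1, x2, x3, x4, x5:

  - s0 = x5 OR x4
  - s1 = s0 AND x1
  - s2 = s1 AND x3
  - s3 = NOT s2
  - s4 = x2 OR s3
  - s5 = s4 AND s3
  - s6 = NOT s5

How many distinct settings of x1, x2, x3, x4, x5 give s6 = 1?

6

s6 = NOT s5 must be 1, so s5 = 0.
s5 = s4 AND s3 must be 0, so at least one of s4, s3 is 0.
Satisfying assignments:
  x1=1, x2=0, x3=1, x4=0, x5=1
  x1=1, x2=0, x3=1, x4=1, x5=0
  x1=1, x2=0, x3=1, x4=1, x5=1
  x1=1, x2=1, x3=1, x4=0, x5=1
  x1=1, x2=1, x3=1, x4=1, x5=0
  x1=1, x2=1, x3=1, x4=1, x5=1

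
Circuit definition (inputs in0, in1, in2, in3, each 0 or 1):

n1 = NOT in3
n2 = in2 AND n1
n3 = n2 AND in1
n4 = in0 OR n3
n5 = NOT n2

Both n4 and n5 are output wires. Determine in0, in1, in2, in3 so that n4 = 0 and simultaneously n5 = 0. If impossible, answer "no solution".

Check with in0=0 in1=0 in2=1 in3=0:
n1 = NOT in3 = NOT 0 = 1
n2 = in2 AND n1 = 1 AND 1 = 1
n3 = n2 AND in1 = 1 AND 0 = 0
n4 = in0 OR n3 = 0 OR 0 = 0
n5 = NOT n2 = NOT 1 = 0
So n4 = 0 and n5 = 0.

in0=0 in1=0 in2=1 in3=0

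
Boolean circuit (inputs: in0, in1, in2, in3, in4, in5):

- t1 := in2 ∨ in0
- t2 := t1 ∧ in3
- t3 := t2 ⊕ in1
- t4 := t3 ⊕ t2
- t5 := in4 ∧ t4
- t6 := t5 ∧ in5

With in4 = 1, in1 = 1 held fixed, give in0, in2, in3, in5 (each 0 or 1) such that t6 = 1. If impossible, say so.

in0=0, in2=0, in3=1, in5=1

Check with in4 = 1, in1 = 1 and in0=0, in2=0, in3=1, in5=1:
t1 = in2 ∨ in0 = 0 ∨ 0 = 0
t2 = t1 ∧ in3 = 0 ∧ 1 = 0
t3 = t2 ⊕ in1 = 0 ⊕ 1 = 1
t4 = t3 ⊕ t2 = 1 ⊕ 0 = 1
t5 = in4 ∧ t4 = 1 ∧ 1 = 1
t6 = t5 ∧ in5 = 1 ∧ 1 = 1
So t6 = 1.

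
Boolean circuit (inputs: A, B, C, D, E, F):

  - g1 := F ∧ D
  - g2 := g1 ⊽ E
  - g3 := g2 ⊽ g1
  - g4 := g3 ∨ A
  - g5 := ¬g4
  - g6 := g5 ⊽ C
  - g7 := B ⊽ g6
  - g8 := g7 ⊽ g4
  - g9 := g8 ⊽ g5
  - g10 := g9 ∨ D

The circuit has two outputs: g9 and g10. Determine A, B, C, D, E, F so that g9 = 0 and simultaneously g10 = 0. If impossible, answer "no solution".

Check with A=0, B=0, C=0, D=0, E=0, F=1:
g1 = F ∧ D = 1 ∧ 0 = 0
g2 = g1 ⊽ E = 0 ⊽ 0 = 1
g3 = g2 ⊽ g1 = 1 ⊽ 0 = 0
g4 = g3 ∨ A = 0 ∨ 0 = 0
g5 = ¬g4 = ¬0 = 1
g6 = g5 ⊽ C = 1 ⊽ 0 = 0
g7 = B ⊽ g6 = 0 ⊽ 0 = 1
g8 = g7 ⊽ g4 = 1 ⊽ 0 = 0
g9 = g8 ⊽ g5 = 0 ⊽ 1 = 0
g10 = g9 ∨ D = 0 ∨ 0 = 0
So g9 = 0 and g10 = 0.

A=0, B=0, C=0, D=0, E=0, F=1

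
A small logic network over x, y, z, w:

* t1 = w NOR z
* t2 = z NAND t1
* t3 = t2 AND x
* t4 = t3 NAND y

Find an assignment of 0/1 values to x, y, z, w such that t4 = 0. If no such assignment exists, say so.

x=1, y=1, z=0, w=0

Check with x=1, y=1, z=0, w=0:
t1 = w NOR z = 0 NOR 0 = 1
t2 = z NAND t1 = 0 NAND 1 = 1
t3 = t2 AND x = 1 AND 1 = 1
t4 = t3 NAND y = 1 NAND 1 = 0
So t4 = 0 as required.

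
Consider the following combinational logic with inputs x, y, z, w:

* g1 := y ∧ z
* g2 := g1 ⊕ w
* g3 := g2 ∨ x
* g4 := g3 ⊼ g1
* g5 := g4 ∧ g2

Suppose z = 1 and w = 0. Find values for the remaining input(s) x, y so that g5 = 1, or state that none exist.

With z = 1 and w = 0 fixed, none of the 4 settings of x, y give g5 = 1.
For example, with x=0, y=0:
g1 = y ∧ z = 0 ∧ 1 = 0
g2 = g1 ⊕ w = 0 ⊕ 0 = 0
g3 = g2 ∨ x = 0 ∨ 0 = 0
g4 = g3 ⊼ g1 = 0 ⊼ 0 = 1
g5 = g4 ∧ g2 = 1 ∧ 0 = 0
giving g5 = 0 ≠ 1.

no solution exists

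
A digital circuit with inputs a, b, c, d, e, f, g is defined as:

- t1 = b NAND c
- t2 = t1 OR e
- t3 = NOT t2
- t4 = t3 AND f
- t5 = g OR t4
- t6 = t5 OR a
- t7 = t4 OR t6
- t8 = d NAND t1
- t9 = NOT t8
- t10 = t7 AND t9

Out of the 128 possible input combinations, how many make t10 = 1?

36

t10 = t7 AND t9 must be 1, so both t7 = 1 and t9 = 1.
t7 = t4 OR t6 must be 1, so at least one of t4, t6 is 1.
Enumerating the 128 input combinations, 36 give t10 = 1 and 92 give t10 = 0.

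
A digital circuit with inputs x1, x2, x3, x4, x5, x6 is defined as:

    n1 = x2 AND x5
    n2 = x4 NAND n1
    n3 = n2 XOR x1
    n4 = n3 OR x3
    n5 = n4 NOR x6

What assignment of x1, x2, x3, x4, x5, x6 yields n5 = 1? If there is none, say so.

Check with x1=1, x2=0, x3=0, x4=1, x5=1, x6=0:
n1 = x2 AND x5 = 0 AND 1 = 0
n2 = x4 NAND n1 = 1 NAND 0 = 1
n3 = n2 XOR x1 = 1 XOR 1 = 0
n4 = n3 OR x3 = 0 OR 0 = 0
n5 = n4 NOR x6 = 0 NOR 0 = 1
So n5 = 1 as required.

x1=1, x2=0, x3=0, x4=1, x5=1, x6=0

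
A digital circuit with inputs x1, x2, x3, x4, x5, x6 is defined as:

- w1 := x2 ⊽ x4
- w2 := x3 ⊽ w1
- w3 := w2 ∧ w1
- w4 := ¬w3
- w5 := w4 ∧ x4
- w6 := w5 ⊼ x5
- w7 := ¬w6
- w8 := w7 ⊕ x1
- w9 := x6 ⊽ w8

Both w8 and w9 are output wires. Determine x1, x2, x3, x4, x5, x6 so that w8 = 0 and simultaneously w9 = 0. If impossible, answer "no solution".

Check with x1=0 x2=1 x3=0 x4=0 x5=0 x6=1:
w1 = x2 ⊽ x4 = 1 ⊽ 0 = 0
w2 = x3 ⊽ w1 = 0 ⊽ 0 = 1
w3 = w2 ∧ w1 = 1 ∧ 0 = 0
w4 = ¬w3 = ¬0 = 1
w5 = w4 ∧ x4 = 1 ∧ 0 = 0
w6 = w5 ⊼ x5 = 0 ⊼ 0 = 1
w7 = ¬w6 = ¬1 = 0
w8 = w7 ⊕ x1 = 0 ⊕ 0 = 0
w9 = x6 ⊽ w8 = 1 ⊽ 0 = 0
So w8 = 0 and w9 = 0.

x1=0 x2=1 x3=0 x4=0 x5=0 x6=1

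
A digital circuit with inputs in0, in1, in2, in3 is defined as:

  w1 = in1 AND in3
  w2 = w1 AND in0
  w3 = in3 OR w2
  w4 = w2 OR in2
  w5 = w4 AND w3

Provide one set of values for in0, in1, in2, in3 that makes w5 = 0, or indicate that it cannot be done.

w5 = w4 AND w3 must be 0, so at least one of w4, w3 is 0.
Check with in0=1 in1=0 in2=1 in3=0:
w1 = in1 AND in3 = 0 AND 0 = 0
w2 = w1 AND in0 = 0 AND 1 = 0
w3 = in3 OR w2 = 0 OR 0 = 0
w4 = w2 OR in2 = 0 OR 1 = 1
w5 = w4 AND w3 = 1 AND 0 = 0
So w5 = 0 as required.

in0=1 in1=0 in2=1 in3=0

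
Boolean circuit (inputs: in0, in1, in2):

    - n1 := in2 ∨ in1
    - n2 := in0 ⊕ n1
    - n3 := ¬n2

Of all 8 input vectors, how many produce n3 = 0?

n3 = ¬n2 must be 0, so n2 = 1.
n2 = in0 ⊕ n1 must be 1, so in0 and n1 differ.
Satisfying assignments:
  in0=0, in1=0, in2=1
  in0=0, in1=1, in2=0
  in0=0, in1=1, in2=1
  in0=1, in1=0, in2=0

4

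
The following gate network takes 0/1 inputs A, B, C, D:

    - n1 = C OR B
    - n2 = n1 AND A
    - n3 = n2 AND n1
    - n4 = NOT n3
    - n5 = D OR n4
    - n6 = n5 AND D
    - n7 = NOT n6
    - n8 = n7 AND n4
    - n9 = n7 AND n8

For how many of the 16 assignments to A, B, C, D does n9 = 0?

11

n9 = n7 AND n8 must be 0, so at least one of n7, n8 is 0.
Enumerating the 16 input combinations, 11 give n9 = 0 and 5 give n9 = 1.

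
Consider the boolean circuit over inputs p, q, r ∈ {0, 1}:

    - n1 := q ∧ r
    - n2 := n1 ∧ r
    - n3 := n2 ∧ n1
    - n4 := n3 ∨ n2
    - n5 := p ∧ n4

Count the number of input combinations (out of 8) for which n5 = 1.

n5 = p ∧ n4 must be 1, so both p = 1 and n4 = 1.
Satisfying assignments:
  p=1, q=1, r=1

1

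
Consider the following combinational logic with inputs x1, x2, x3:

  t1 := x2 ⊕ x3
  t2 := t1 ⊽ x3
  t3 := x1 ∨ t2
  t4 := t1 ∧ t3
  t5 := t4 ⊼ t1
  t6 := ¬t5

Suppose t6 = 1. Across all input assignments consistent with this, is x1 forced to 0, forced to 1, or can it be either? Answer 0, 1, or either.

1

t6 = ¬t5 must be 1, so t5 = 0.
t5 = t4 ⊼ t1 must be 0, so both t4 = 1 and t1 = 1.
t4 = t1 ∧ t3 must be 1, so both t1 = 1 and t3 = 1.
Every assignment with t6 = 1 has x1 = 1; there are 2 such assignment(s).
  x1=1, x2=0, x3=1
  x1=1, x2=1, x3=0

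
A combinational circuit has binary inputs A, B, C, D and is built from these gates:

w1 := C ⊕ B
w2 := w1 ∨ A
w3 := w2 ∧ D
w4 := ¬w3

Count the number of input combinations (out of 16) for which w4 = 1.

w4 = ¬w3 must be 1, so w3 = 0.
w3 = w2 ∧ D must be 0, so at least one of w2, D is 0.
Enumerating the 16 input combinations, 10 give w4 = 1 and 6 give w4 = 0.

10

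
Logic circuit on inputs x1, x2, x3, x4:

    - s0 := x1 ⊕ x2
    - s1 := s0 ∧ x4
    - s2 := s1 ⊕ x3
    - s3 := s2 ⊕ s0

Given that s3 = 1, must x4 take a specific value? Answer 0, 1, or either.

either

Both values of x4 occur among assignments with s3 = 1:
  x4=0: x1=0, x2=0, x3=1, x4=0
  x4=1: x1=0, x2=0, x3=1, x4=1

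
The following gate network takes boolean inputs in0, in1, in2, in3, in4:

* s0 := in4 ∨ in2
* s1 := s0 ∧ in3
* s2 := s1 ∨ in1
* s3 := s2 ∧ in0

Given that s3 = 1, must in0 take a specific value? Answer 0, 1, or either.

s3 = s2 ∧ in0 must be 1, so both s2 = 1 and in0 = 1.
s2 = s1 ∨ in1 must be 1, so at least one of s1, in1 is 1.
Every assignment with s3 = 1 has in0 = 1; there are 11 such assignment(s).

1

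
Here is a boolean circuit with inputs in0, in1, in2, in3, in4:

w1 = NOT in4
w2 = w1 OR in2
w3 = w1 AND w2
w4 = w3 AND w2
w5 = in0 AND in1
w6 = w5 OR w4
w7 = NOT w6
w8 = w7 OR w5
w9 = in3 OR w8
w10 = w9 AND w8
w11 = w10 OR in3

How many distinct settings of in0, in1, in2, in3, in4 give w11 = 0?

6

w11 = w10 OR in3 must be 0, so both w10 = 0 and in3 = 0.
w10 = w9 AND w8 must be 0, so at least one of w9, w8 is 0.
Satisfying assignments:
  in0=0, in1=0, in2=0, in3=0, in4=0
  in0=0, in1=0, in2=1, in3=0, in4=0
  in0=0, in1=1, in2=0, in3=0, in4=0
  in0=0, in1=1, in2=1, in3=0, in4=0
  in0=1, in1=0, in2=0, in3=0, in4=0
  in0=1, in1=0, in2=1, in3=0, in4=0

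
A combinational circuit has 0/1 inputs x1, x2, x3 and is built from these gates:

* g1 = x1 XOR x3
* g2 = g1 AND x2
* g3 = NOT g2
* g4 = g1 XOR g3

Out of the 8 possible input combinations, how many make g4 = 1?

6

g4 = g1 XOR g3 must be 1, so g1 and g3 differ.
Satisfying assignments:
  x1=0, x2=0, x3=0
  x1=0, x2=1, x3=0
  x1=0, x2=1, x3=1
  x1=1, x2=0, x3=1
  x1=1, x2=1, x3=0
  x1=1, x2=1, x3=1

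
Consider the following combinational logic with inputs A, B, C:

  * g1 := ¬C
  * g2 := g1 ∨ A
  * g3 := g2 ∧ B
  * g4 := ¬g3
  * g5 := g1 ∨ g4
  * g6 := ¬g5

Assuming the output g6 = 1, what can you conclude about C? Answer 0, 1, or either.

1

g6 = ¬g5 must be 1, so g5 = 0.
g5 = g1 ∨ g4 must be 0, so both g1 = 0 and g4 = 0.
g1 = ¬C must be 0, so C = 1.
Every assignment with g6 = 1 has C = 1; there are 1 such assignment(s).
  A=1, B=1, C=1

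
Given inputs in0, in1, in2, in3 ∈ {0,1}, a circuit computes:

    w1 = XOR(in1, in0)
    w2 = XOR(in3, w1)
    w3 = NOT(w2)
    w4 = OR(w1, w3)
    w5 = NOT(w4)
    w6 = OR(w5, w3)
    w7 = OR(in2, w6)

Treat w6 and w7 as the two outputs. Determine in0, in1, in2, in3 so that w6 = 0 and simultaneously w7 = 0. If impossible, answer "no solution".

in0=1 in1=0 in2=0 in3=0

Check with in0=1 in1=0 in2=0 in3=0:
w1 = XOR(in1, in0) = XOR(0, 1) = 1
w2 = XOR(in3, w1) = XOR(0, 1) = 1
w3 = NOT(w2) = NOT 1 = 0
w4 = OR(w1, w3) = OR(1, 0) = 1
w5 = NOT(w4) = NOT 1 = 0
w6 = OR(w5, w3) = OR(0, 0) = 0
w7 = OR(in2, w6) = OR(0, 0) = 0
So w6 = 0 and w7 = 0.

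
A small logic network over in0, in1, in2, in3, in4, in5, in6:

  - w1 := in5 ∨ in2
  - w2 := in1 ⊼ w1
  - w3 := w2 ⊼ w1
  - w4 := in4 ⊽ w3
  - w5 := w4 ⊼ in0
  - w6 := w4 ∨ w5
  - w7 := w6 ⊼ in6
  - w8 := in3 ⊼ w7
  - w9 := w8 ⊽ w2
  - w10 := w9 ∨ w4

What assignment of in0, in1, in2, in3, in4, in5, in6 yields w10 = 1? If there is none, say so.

w10 = w9 ∨ w4 must be 1, so at least one of w9, w4 is 1.
Check with in0=0, in1=0, in2=1, in3=1, in4=0, in5=0, in6=1:
w1 = in5 ∨ in2 = 0 ∨ 1 = 1
w2 = in1 ⊼ w1 = 0 ⊼ 1 = 1
w3 = w2 ⊼ w1 = 1 ⊼ 1 = 0
w4 = in4 ⊽ w3 = 0 ⊽ 0 = 1
w5 = w4 ⊼ in0 = 1 ⊼ 0 = 1
w6 = w4 ∨ w5 = 1 ∨ 1 = 1
w7 = w6 ⊼ in6 = 1 ⊼ 1 = 0
w8 = in3 ⊼ w7 = 1 ⊼ 0 = 1
w9 = w8 ⊽ w2 = 1 ⊽ 1 = 0
w10 = w9 ∨ w4 = 0 ∨ 1 = 1
So w10 = 1 as required.

in0=0, in1=0, in2=1, in3=1, in4=0, in5=0, in6=1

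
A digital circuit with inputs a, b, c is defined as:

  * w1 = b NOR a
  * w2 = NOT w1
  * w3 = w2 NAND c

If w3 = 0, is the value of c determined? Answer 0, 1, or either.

w3 = w2 NAND c must be 0, so both w2 = 1 and c = 1.
Every assignment with w3 = 0 has c = 1; there are 3 such assignment(s).
  a=0, b=1, c=1
  a=1, b=0, c=1
  a=1, b=1, c=1

1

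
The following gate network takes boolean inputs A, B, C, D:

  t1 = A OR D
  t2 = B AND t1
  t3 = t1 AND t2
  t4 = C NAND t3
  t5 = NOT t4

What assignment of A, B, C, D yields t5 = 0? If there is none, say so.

t5 = NOT t4 must be 0, so t4 = 1.
t4 = C NAND t3 must be 1, so at least one of C, t3 is 0.
Check with A=0 B=1 C=0 D=1:
t1 = A OR D = 0 OR 1 = 1
t2 = B AND t1 = 1 AND 1 = 1
t3 = t1 AND t2 = 1 AND 1 = 1
t4 = C NAND t3 = 0 NAND 1 = 1
t5 = NOT t4 = NOT 1 = 0
So t5 = 0 as required.

A=0 B=1 C=0 D=1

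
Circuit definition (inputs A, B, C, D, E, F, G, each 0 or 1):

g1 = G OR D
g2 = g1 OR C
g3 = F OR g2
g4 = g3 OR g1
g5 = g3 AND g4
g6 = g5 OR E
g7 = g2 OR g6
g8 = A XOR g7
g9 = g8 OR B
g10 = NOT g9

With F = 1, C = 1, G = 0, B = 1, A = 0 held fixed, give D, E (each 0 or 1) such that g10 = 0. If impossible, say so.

D=0, E=1

Check with F = 1, C = 1, G = 0, B = 1, A = 0 and D=0, E=1:
g1 = G OR D = 0 OR 0 = 0
g2 = g1 OR C = 0 OR 1 = 1
g3 = F OR g2 = 1 OR 1 = 1
g4 = g3 OR g1 = 1 OR 0 = 1
g5 = g3 AND g4 = 1 AND 1 = 1
g6 = g5 OR E = 1 OR 1 = 1
g7 = g2 OR g6 = 1 OR 1 = 1
g8 = A XOR g7 = 0 XOR 1 = 1
g9 = g8 OR B = 1 OR 1 = 1
g10 = NOT g9 = NOT 1 = 0
So g10 = 0.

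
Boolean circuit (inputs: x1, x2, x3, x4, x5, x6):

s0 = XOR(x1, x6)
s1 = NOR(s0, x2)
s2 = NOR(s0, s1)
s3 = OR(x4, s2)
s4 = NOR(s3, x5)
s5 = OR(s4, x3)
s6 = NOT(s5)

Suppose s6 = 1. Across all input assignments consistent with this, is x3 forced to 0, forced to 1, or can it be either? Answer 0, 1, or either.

s6 = NOT(s5) must be 1, so s5 = 0.
s5 = OR(s4, x3) must be 0, so both s4 = 0 and x3 = 0.
s4 = NOR(s3, x5) must be 0, so at least one of s3, x5 is 1.
Every assignment with s6 = 1 has x3 = 0; there are 26 such assignment(s).

0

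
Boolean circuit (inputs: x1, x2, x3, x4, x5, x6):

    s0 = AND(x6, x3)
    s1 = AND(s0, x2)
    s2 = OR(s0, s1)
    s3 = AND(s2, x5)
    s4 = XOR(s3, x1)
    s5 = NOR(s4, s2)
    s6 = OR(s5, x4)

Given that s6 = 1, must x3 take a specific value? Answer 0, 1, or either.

Both values of x3 occur among assignments with s6 = 1:
  x3=0: x1=0, x2=0, x3=0, x4=0, x5=0, x6=0
  x3=1: x1=0, x2=0, x3=1, x4=0, x5=0, x6=0

either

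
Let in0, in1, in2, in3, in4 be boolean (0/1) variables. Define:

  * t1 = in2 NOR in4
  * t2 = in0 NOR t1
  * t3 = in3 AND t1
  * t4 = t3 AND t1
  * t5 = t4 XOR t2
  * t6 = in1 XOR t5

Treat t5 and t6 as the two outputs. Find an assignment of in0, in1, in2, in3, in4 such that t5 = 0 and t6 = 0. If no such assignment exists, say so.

in0=1, in1=0, in2=1, in3=1, in4=0

Check with in0=1, in1=0, in2=1, in3=1, in4=0:
t1 = in2 NOR in4 = 1 NOR 0 = 0
t2 = in0 NOR t1 = 1 NOR 0 = 0
t3 = in3 AND t1 = 1 AND 0 = 0
t4 = t3 AND t1 = 0 AND 0 = 0
t5 = t4 XOR t2 = 0 XOR 0 = 0
t6 = in1 XOR t5 = 0 XOR 0 = 0
So t5 = 0 and t6 = 0.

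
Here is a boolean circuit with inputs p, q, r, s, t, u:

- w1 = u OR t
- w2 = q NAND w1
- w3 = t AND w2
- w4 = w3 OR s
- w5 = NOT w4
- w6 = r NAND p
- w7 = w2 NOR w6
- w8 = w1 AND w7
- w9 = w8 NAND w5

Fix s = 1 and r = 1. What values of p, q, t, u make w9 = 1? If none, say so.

Check with s = 1 and r = 1 and p=0, q=0, t=1, u=1:
w1 = u OR t = 1 OR 1 = 1
w2 = q NAND w1 = 0 NAND 1 = 1
w3 = t AND w2 = 1 AND 1 = 1
w4 = w3 OR s = 1 OR 1 = 1
w5 = NOT w4 = NOT 1 = 0
w6 = r NAND p = 1 NAND 0 = 1
w7 = w2 NOR w6 = 1 NOR 1 = 0
w8 = w1 AND w7 = 1 AND 0 = 0
w9 = w8 NAND w5 = 0 NAND 0 = 1
So w9 = 1.

p=0, q=0, t=1, u=1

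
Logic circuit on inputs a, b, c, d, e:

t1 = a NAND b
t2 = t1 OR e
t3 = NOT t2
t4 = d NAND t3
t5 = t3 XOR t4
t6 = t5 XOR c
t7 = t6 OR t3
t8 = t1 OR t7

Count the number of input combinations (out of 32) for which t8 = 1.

t8 = t1 OR t7 must be 1, so at least one of t1, t7 is 1.
Enumerating the 32 input combinations, 30 give t8 = 1 and 2 give t8 = 0.

30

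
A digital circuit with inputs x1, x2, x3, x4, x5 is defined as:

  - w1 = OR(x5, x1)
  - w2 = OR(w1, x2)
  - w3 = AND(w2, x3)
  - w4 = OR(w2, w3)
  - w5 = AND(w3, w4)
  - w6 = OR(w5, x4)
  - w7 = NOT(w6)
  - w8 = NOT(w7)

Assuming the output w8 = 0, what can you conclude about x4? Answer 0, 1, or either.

0

w8 = NOT(w7) must be 0, so w7 = 1.
Every assignment with w8 = 0 has x4 = 0; there are 9 such assignment(s).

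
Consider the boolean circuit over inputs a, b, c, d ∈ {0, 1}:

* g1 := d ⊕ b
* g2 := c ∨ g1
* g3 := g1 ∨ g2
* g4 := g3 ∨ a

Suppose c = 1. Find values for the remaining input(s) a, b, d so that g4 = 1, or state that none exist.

g4 = g3 ∨ a must be 1, so at least one of g3, a is 1.
Check with c = 1 and a=1, b=1, d=0:
g1 = d ⊕ b = 0 ⊕ 1 = 1
g2 = c ∨ g1 = 1 ∨ 1 = 1
g3 = g1 ∨ g2 = 1 ∨ 1 = 1
g4 = g3 ∨ a = 1 ∨ 1 = 1
So g4 = 1.

a=1, b=1, d=0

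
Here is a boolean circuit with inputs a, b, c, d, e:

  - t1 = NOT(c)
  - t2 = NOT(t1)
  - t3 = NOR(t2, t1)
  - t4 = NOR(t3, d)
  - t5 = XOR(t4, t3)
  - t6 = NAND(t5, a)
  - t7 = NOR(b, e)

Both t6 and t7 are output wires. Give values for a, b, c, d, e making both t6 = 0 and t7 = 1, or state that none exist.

a=1, b=0, c=1, d=0, e=0

Check with a=1, b=0, c=1, d=0, e=0:
t1 = NOT(c) = NOT 1 = 0
t2 = NOT(t1) = NOT 0 = 1
t3 = NOR(t2, t1) = NOR(1, 0) = 0
t4 = NOR(t3, d) = NOR(0, 0) = 1
t5 = XOR(t4, t3) = XOR(1, 0) = 1
t6 = NAND(t5, a) = NAND(1, 1) = 0
t7 = NOR(b, e) = NOR(0, 0) = 1
So t6 = 0 and t7 = 1.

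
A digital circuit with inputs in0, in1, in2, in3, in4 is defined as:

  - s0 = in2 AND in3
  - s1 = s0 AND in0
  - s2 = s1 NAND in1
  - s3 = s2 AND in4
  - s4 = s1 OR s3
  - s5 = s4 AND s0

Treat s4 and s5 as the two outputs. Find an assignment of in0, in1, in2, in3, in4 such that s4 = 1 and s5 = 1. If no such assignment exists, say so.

in0=1, in1=0, in2=1, in3=1, in4=0

Check with in0=1, in1=0, in2=1, in3=1, in4=0:
s0 = in2 AND in3 = 1 AND 1 = 1
s1 = s0 AND in0 = 1 AND 1 = 1
s2 = s1 NAND in1 = 1 NAND 0 = 1
s3 = s2 AND in4 = 1 AND 0 = 0
s4 = s1 OR s3 = 1 OR 0 = 1
s5 = s4 AND s0 = 1 AND 1 = 1
So s4 = 1 and s5 = 1.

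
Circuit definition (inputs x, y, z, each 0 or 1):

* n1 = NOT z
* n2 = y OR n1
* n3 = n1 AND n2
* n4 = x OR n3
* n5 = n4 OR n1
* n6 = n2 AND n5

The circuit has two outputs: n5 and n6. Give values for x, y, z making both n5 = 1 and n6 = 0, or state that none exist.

x=1 y=0 z=1

Check with x=1 y=0 z=1:
n1 = NOT z = NOT 1 = 0
n2 = y OR n1 = 0 OR 0 = 0
n3 = n1 AND n2 = 0 AND 0 = 0
n4 = x OR n3 = 1 OR 0 = 1
n5 = n4 OR n1 = 1 OR 0 = 1
n6 = n2 AND n5 = 0 AND 1 = 0
So n5 = 1 and n6 = 0.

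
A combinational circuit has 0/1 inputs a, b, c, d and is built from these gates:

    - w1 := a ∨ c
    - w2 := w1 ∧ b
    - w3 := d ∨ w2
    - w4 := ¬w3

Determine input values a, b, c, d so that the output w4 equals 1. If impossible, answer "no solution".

a=1, b=0, c=0, d=0

w4 = ¬w3 must be 1, so w3 = 0.
w3 = d ∨ w2 must be 0, so both d = 0 and w2 = 0.
w2 = w1 ∧ b must be 0, so at least one of w1, b is 0.
Check with a=1, b=0, c=0, d=0:
w1 = a ∨ c = 1 ∨ 0 = 1
w2 = w1 ∧ b = 1 ∧ 0 = 0
w3 = d ∨ w2 = 0 ∨ 0 = 0
w4 = ¬w3 = ¬0 = 1
So w4 = 1 as required.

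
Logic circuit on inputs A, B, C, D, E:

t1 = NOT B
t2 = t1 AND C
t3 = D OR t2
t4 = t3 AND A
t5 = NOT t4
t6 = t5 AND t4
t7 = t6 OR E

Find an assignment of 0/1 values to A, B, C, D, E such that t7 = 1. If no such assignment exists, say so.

t7 = t6 OR E must be 1, so at least one of t6, E is 1.
Check with A=1 B=1 C=0 D=0 E=1:
t1 = NOT B = NOT 1 = 0
t2 = t1 AND C = 0 AND 0 = 0
t3 = D OR t2 = 0 OR 0 = 0
t4 = t3 AND A = 0 AND 1 = 0
t5 = NOT t4 = NOT 0 = 1
t6 = t5 AND t4 = 1 AND 0 = 0
t7 = t6 OR E = 0 OR 1 = 1
So t7 = 1 as required.

A=1 B=1 C=0 D=0 E=1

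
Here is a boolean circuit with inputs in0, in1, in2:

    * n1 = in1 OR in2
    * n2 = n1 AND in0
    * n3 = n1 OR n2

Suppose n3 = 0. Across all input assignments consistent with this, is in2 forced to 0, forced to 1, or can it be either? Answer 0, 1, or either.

n3 = n1 OR n2 must be 0, so both n1 = 0 and n2 = 0.
Every assignment with n3 = 0 has in2 = 0; there are 2 such assignment(s).
  in0=0, in1=0, in2=0
  in0=1, in1=0, in2=0

0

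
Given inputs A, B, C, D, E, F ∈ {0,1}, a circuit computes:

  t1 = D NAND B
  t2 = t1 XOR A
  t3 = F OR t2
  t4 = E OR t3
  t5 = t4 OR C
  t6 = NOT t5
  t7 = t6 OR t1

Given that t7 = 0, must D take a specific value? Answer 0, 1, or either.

1

t7 = t6 OR t1 must be 0, so both t6 = 0 and t1 = 0.
t6 = NOT t5 must be 0, so t5 = 1.
Every assignment with t7 = 0 has D = 1; there are 15 such assignment(s).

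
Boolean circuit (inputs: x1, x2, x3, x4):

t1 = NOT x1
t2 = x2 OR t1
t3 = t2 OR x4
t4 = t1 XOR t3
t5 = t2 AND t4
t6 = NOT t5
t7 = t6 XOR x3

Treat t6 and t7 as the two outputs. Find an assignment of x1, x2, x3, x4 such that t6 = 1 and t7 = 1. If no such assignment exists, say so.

Check with x1=0, x2=0, x3=0, x4=0:
t1 = NOT x1 = NOT 0 = 1
t2 = x2 OR t1 = 0 OR 1 = 1
t3 = t2 OR x4 = 1 OR 0 = 1
t4 = t1 XOR t3 = 1 XOR 1 = 0
t5 = t2 AND t4 = 1 AND 0 = 0
t6 = NOT t5 = NOT 0 = 1
t7 = t6 XOR x3 = 1 XOR 0 = 1
So t6 = 1 and t7 = 1.

x1=0, x2=0, x3=0, x4=0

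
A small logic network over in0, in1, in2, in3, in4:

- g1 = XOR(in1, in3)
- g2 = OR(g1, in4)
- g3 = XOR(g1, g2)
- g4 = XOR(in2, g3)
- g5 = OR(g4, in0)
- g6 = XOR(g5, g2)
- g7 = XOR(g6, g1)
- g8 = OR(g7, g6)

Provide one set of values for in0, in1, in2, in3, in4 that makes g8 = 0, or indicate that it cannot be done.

Check with in0=1 in1=0 in2=0 in3=0 in4=1:
g1 = XOR(in1, in3) = XOR(0, 0) = 0
g2 = OR(g1, in4) = OR(0, 1) = 1
g3 = XOR(g1, g2) = XOR(0, 1) = 1
g4 = XOR(in2, g3) = XOR(0, 1) = 1
g5 = OR(g4, in0) = OR(1, 1) = 1
g6 = XOR(g5, g2) = XOR(1, 1) = 0
g7 = XOR(g6, g1) = XOR(0, 0) = 0
g8 = OR(g7, g6) = OR(0, 0) = 0
So g8 = 0 as required.

in0=1 in1=0 in2=0 in3=0 in4=1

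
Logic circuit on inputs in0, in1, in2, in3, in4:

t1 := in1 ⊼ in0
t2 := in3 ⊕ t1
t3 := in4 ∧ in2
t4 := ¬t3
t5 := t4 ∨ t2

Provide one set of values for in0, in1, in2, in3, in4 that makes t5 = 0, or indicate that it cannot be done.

t5 = t4 ∨ t2 must be 0, so both t4 = 0 and t2 = 0.
Check with in0=0 in1=0 in2=1 in3=1 in4=1:
t1 = in1 ⊼ in0 = 0 ⊼ 0 = 1
t2 = in3 ⊕ t1 = 1 ⊕ 1 = 0
t3 = in4 ∧ in2 = 1 ∧ 1 = 1
t4 = ¬t3 = ¬1 = 0
t5 = t4 ∨ t2 = 0 ∨ 0 = 0
So t5 = 0 as required.

in0=0 in1=0 in2=1 in3=1 in4=1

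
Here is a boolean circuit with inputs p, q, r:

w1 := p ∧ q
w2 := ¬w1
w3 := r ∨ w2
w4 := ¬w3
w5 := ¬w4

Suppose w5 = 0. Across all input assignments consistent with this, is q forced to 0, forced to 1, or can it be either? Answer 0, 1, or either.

w5 = ¬w4 must be 0, so w4 = 1.
Every assignment with w5 = 0 has q = 1; there are 1 such assignment(s).
  p=1, q=1, r=0

1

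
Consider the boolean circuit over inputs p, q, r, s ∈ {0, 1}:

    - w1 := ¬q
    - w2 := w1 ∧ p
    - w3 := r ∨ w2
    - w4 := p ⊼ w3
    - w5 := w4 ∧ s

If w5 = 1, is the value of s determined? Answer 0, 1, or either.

1

w5 = w4 ∧ s must be 1, so both w4 = 1 and s = 1.
w4 = p ⊼ w3 must be 1, so at least one of p, w3 is 0.
Every assignment with w5 = 1 has s = 1; there are 5 such assignment(s).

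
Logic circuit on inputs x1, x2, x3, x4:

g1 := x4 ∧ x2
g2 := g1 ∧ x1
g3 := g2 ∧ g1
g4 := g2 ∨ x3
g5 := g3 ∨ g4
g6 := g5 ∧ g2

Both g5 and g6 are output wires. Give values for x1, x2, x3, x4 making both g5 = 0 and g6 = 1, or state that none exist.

no solution exists

Across all 16 input combinations, none give both g5 = 0 and g6 = 1.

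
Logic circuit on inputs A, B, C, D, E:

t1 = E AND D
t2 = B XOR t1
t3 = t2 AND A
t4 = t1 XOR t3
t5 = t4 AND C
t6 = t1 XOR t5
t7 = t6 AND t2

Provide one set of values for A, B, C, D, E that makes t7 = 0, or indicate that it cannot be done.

A=0, B=0, C=0, D=1, E=0

t7 = t6 AND t2 must be 0, so at least one of t6, t2 is 0.
Check with A=0, B=0, C=0, D=1, E=0:
t1 = E AND D = 0 AND 1 = 0
t2 = B XOR t1 = 0 XOR 0 = 0
t3 = t2 AND A = 0 AND 0 = 0
t4 = t1 XOR t3 = 0 XOR 0 = 0
t5 = t4 AND C = 0 AND 0 = 0
t6 = t1 XOR t5 = 0 XOR 0 = 0
t7 = t6 AND t2 = 0 AND 0 = 0
So t7 = 0 as required.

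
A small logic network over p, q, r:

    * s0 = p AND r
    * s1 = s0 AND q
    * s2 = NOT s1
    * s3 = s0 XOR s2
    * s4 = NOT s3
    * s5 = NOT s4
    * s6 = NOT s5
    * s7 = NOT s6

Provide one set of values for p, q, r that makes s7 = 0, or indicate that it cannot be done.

p=1, q=0, r=1

Check with p=1, q=0, r=1:
s0 = p AND r = 1 AND 1 = 1
s1 = s0 AND q = 1 AND 0 = 0
s2 = NOT s1 = NOT 0 = 1
s3 = s0 XOR s2 = 1 XOR 1 = 0
s4 = NOT s3 = NOT 0 = 1
s5 = NOT s4 = NOT 1 = 0
s6 = NOT s5 = NOT 0 = 1
s7 = NOT s6 = NOT 1 = 0
So s7 = 0 as required.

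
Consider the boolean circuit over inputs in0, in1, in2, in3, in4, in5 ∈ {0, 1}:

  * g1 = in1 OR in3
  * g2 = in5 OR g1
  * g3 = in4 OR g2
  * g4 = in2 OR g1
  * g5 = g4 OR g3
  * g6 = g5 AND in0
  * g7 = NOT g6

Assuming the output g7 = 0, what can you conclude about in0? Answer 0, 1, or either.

1

g7 = NOT g6 must be 0, so g6 = 1.
Every assignment with g7 = 0 has in0 = 1; there are 31 such assignment(s).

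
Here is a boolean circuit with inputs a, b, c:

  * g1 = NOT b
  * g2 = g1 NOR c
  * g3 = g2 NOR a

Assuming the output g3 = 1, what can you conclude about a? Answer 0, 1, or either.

g3 = g2 NOR a must be 1, so both g2 = 0 and a = 0.
g2 = g1 NOR c must be 0, so at least one of g1, c is 1.
Every assignment with g3 = 1 has a = 0; there are 3 such assignment(s).
  a=0, b=0, c=0
  a=0, b=0, c=1
  a=0, b=1, c=1

0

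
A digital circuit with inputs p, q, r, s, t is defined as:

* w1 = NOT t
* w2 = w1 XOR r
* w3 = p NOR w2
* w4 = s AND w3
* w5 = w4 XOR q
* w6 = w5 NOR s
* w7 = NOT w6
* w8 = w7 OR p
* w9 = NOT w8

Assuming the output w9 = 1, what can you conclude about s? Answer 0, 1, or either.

0

w9 = NOT w8 must be 1, so w8 = 0.
w8 = w7 OR p must be 0, so both w7 = 0 and p = 0.
w7 = NOT w6 must be 0, so w6 = 1.
Every assignment with w9 = 1 has s = 0; there are 4 such assignment(s).
  p=0, q=0, r=0, s=0, t=0
  p=0, q=0, r=0, s=0, t=1
  p=0, q=0, r=1, s=0, t=0
  p=0, q=0, r=1, s=0, t=1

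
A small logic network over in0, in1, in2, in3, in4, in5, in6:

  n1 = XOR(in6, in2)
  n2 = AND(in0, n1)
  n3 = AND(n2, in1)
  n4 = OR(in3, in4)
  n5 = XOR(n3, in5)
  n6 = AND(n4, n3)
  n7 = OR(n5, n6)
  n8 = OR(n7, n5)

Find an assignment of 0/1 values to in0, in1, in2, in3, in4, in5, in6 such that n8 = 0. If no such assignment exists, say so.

in0=0 in1=1 in2=1 in3=0 in4=1 in5=0 in6=0

n8 = OR(n7, n5) must be 0, so both n7 = 0 and n5 = 0.
n7 = OR(n5, n6) must be 0, so both n5 = 0 and n6 = 0.
Check with in0=0 in1=1 in2=1 in3=0 in4=1 in5=0 in6=0:
n1 = XOR(in6, in2) = XOR(0, 1) = 1
n2 = AND(in0, n1) = AND(0, 1) = 0
n3 = AND(n2, in1) = AND(0, 1) = 0
n4 = OR(in3, in4) = OR(0, 1) = 1
n5 = XOR(n3, in5) = XOR(0, 0) = 0
n6 = AND(n4, n3) = AND(1, 0) = 0
n7 = OR(n5, n6) = OR(0, 0) = 0
n8 = OR(n7, n5) = OR(0, 0) = 0
So n8 = 0 as required.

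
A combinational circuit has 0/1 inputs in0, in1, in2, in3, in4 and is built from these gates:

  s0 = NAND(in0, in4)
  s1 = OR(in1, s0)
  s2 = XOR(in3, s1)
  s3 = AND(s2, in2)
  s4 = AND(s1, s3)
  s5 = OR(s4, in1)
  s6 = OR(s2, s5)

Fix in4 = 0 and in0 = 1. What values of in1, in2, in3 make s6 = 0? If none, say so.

in1=0, in2=1, in3=1

s6 = OR(s2, s5) must be 0, so both s2 = 0 and s5 = 0.
Check with in4 = 0 and in0 = 1 and in1=0, in2=1, in3=1:
s0 = NAND(in0, in4) = NAND(1, 0) = 1
s1 = OR(in1, s0) = OR(0, 1) = 1
s2 = XOR(in3, s1) = XOR(1, 1) = 0
s3 = AND(s2, in2) = AND(0, 1) = 0
s4 = AND(s1, s3) = AND(1, 0) = 0
s5 = OR(s4, in1) = OR(0, 0) = 0
s6 = OR(s2, s5) = OR(0, 0) = 0
So s6 = 0.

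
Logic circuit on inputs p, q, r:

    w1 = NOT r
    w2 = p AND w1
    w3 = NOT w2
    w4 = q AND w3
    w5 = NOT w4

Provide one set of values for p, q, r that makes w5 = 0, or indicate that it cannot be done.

p=0, q=1, r=1

w5 = NOT w4 must be 0, so w4 = 1.
w4 = q AND w3 must be 1, so both q = 1 and w3 = 1.
Check with p=0, q=1, r=1:
w1 = NOT r = NOT 1 = 0
w2 = p AND w1 = 0 AND 0 = 0
w3 = NOT w2 = NOT 0 = 1
w4 = q AND w3 = 1 AND 1 = 1
w5 = NOT w4 = NOT 1 = 0
So w5 = 0 as required.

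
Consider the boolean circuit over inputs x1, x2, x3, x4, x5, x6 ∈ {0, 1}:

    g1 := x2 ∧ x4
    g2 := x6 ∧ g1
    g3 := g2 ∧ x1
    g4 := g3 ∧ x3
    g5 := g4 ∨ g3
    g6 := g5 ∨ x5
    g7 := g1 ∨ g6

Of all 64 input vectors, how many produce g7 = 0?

g7 = g1 ∨ g6 must be 0, so both g1 = 0 and g6 = 0.
g1 = x2 ∧ x4 must be 0, so at least one of x2, x4 is 0.
g6 = g5 ∨ x5 must be 0, so both g5 = 0 and x5 = 0.
Enumerating the 64 input combinations, 24 give g7 = 0 and 40 give g7 = 1.

24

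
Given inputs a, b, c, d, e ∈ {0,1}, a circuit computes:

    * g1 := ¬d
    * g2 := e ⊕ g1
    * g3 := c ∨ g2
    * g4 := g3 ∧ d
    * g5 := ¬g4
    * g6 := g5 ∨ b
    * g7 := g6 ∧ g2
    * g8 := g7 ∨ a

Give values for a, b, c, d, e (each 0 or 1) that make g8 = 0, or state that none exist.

a=0 b=0 c=0 d=1 e=1

g8 = g7 ∨ a must be 0, so both g7 = 0 and a = 0.
Check with a=0 b=0 c=0 d=1 e=1:
g1 = ¬d = ¬1 = 0
g2 = e ⊕ g1 = 1 ⊕ 0 = 1
g3 = c ∨ g2 = 0 ∨ 1 = 1
g4 = g3 ∧ d = 1 ∧ 1 = 1
g5 = ¬g4 = ¬1 = 0
g6 = g5 ∨ b = 0 ∨ 0 = 0
g7 = g6 ∧ g2 = 0 ∧ 1 = 0
g8 = g7 ∨ a = 0 ∨ 0 = 0
So g8 = 0 as required.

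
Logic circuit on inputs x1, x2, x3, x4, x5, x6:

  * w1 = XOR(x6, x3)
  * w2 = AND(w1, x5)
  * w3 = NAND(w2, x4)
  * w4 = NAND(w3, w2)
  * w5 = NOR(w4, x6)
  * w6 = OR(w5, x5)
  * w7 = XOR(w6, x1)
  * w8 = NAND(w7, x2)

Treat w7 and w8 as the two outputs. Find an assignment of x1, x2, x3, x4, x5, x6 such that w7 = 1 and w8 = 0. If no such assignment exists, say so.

Check with x1=1 x2=1 x3=1 x4=0 x5=0 x6=1:
w1 = XOR(x6, x3) = XOR(1, 1) = 0
w2 = AND(w1, x5) = AND(0, 0) = 0
w3 = NAND(w2, x4) = NAND(0, 0) = 1
w4 = NAND(w3, w2) = NAND(1, 0) = 1
w5 = NOR(w4, x6) = NOR(1, 1) = 0
w6 = OR(w5, x5) = OR(0, 0) = 0
w7 = XOR(w6, x1) = XOR(0, 1) = 1
w8 = NAND(w7, x2) = NAND(1, 1) = 0
So w7 = 1 and w8 = 0.

x1=1 x2=1 x3=1 x4=0 x5=0 x6=1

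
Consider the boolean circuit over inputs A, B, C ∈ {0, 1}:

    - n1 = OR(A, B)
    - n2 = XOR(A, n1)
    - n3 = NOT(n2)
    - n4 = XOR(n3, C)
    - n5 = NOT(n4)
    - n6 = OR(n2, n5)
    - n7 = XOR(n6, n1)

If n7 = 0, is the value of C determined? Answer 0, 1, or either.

either

Both values of C occur among assignments with n7 = 0:
  C=0: A=0, B=0, C=0
  C=1: A=0, B=1, C=1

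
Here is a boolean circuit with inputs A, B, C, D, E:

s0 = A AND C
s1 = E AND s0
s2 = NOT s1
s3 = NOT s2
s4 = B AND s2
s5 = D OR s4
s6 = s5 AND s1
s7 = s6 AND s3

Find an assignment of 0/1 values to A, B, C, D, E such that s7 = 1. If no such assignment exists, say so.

A=1, B=0, C=1, D=1, E=1

s7 = s6 AND s3 must be 1, so both s6 = 1 and s3 = 1.
s6 = s5 AND s1 must be 1, so both s5 = 1 and s1 = 1.
Check with A=1, B=0, C=1, D=1, E=1:
s0 = A AND C = 1 AND 1 = 1
s1 = E AND s0 = 1 AND 1 = 1
s2 = NOT s1 = NOT 1 = 0
s3 = NOT s2 = NOT 0 = 1
s4 = B AND s2 = 0 AND 0 = 0
s5 = D OR s4 = 1 OR 0 = 1
s6 = s5 AND s1 = 1 AND 1 = 1
s7 = s6 AND s3 = 1 AND 1 = 1
So s7 = 1 as required.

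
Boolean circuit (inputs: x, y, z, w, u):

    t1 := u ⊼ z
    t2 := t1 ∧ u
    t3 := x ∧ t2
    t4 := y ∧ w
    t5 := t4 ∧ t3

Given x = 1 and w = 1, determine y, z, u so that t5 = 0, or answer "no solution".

y=0 z=1 u=1

Check with x = 1 and w = 1 and y=0, z=1, u=1:
t1 = u ⊼ z = 1 ⊼ 1 = 0
t2 = t1 ∧ u = 0 ∧ 1 = 0
t3 = x ∧ t2 = 1 ∧ 0 = 0
t4 = y ∧ w = 0 ∧ 1 = 0
t5 = t4 ∧ t3 = 0 ∧ 0 = 0
So t5 = 0.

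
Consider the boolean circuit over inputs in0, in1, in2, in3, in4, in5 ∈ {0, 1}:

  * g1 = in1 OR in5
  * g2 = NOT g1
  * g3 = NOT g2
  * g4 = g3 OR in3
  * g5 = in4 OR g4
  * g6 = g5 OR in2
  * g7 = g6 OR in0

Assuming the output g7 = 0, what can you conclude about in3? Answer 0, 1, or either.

0

g7 = g6 OR in0 must be 0, so both g6 = 0 and in0 = 0.
g6 = g5 OR in2 must be 0, so both g5 = 0 and in2 = 0.
Every assignment with g7 = 0 has in3 = 0; there are 1 such assignment(s).
  in0=0, in1=0, in2=0, in3=0, in4=0, in5=0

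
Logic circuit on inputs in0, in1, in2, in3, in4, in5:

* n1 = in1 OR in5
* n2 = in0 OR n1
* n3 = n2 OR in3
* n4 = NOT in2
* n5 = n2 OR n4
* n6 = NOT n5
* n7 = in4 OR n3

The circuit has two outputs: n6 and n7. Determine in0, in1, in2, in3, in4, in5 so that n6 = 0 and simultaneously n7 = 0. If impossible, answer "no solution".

Check with in0=0 in1=0 in2=0 in3=0 in4=0 in5=0:
n1 = in1 OR in5 = 0 OR 0 = 0
n2 = in0 OR n1 = 0 OR 0 = 0
n3 = n2 OR in3 = 0 OR 0 = 0
n4 = NOT in2 = NOT 0 = 1
n5 = n2 OR n4 = 0 OR 1 = 1
n6 = NOT n5 = NOT 1 = 0
n7 = in4 OR n3 = 0 OR 0 = 0
So n6 = 0 and n7 = 0.

in0=0 in1=0 in2=0 in3=0 in4=0 in5=0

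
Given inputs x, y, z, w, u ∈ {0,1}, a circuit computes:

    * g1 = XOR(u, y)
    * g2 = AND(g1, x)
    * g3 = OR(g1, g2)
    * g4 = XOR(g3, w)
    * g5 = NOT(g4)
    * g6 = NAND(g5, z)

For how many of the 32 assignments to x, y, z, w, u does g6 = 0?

g6 = NAND(g5, z) must be 0, so both g5 = 1 and z = 1.
Enumerating the 32 input combinations, 8 give g6 = 0 and 24 give g6 = 1.

8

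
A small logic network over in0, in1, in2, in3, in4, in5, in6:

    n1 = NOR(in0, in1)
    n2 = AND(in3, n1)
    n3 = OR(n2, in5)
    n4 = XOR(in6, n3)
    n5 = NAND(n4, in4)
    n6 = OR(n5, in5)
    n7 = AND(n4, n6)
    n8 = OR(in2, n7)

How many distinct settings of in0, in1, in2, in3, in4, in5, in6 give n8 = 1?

n8 = OR(in2, n7) must be 1, so at least one of in2, n7 is 1.
Enumerating the 128 input combinations, 88 give n8 = 1 and 40 give n8 = 0.

88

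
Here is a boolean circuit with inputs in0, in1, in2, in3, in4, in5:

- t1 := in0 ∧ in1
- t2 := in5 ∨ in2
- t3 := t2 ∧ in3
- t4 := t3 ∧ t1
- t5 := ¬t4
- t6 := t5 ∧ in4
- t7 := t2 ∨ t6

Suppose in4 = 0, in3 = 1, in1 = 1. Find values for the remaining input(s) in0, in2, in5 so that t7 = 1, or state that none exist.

in0=1, in2=0, in5=1

Check with in4 = 0, in3 = 1, in1 = 1 and in0=1, in2=0, in5=1:
t1 = in0 ∧ in1 = 1 ∧ 1 = 1
t2 = in5 ∨ in2 = 1 ∨ 0 = 1
t3 = t2 ∧ in3 = 1 ∧ 1 = 1
t4 = t3 ∧ t1 = 1 ∧ 1 = 1
t5 = ¬t4 = ¬1 = 0
t6 = t5 ∧ in4 = 0 ∧ 0 = 0
t7 = t2 ∨ t6 = 1 ∨ 0 = 1
So t7 = 1.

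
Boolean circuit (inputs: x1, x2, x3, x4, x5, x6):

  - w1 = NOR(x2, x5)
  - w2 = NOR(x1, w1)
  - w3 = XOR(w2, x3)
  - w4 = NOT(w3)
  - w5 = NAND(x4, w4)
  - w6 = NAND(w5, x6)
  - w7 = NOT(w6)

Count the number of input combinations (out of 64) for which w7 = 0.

40

w7 = NOT(w6) must be 0, so w6 = 1.
Enumerating the 64 input combinations, 40 give w7 = 0 and 24 give w7 = 1.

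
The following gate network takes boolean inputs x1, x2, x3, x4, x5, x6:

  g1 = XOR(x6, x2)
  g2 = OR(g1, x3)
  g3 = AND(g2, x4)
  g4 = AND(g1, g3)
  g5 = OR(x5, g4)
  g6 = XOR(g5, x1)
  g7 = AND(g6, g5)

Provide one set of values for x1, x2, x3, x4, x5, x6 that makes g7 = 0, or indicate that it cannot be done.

Check with x1=0 x2=1 x3=1 x4=0 x5=0 x6=0:
g1 = XOR(x6, x2) = XOR(0, 1) = 1
g2 = OR(g1, x3) = OR(1, 1) = 1
g3 = AND(g2, x4) = AND(1, 0) = 0
g4 = AND(g1, g3) = AND(1, 0) = 0
g5 = OR(x5, g4) = OR(0, 0) = 0
g6 = XOR(g5, x1) = XOR(0, 0) = 0
g7 = AND(g6, g5) = AND(0, 0) = 0
So g7 = 0 as required.

x1=0 x2=1 x3=1 x4=0 x5=0 x6=0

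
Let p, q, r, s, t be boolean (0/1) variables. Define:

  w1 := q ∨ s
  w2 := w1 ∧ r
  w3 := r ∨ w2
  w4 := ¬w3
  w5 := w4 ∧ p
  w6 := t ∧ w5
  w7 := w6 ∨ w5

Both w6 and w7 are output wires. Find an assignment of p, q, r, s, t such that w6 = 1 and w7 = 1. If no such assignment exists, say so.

Check with p=1 q=0 r=0 s=1 t=1:
w1 = q ∨ s = 0 ∨ 1 = 1
w2 = w1 ∧ r = 1 ∧ 0 = 0
w3 = r ∨ w2 = 0 ∨ 0 = 0
w4 = ¬w3 = ¬0 = 1
w5 = w4 ∧ p = 1 ∧ 1 = 1
w6 = t ∧ w5 = 1 ∧ 1 = 1
w7 = w6 ∨ w5 = 1 ∨ 1 = 1
So w6 = 1 and w7 = 1.

p=1 q=0 r=0 s=1 t=1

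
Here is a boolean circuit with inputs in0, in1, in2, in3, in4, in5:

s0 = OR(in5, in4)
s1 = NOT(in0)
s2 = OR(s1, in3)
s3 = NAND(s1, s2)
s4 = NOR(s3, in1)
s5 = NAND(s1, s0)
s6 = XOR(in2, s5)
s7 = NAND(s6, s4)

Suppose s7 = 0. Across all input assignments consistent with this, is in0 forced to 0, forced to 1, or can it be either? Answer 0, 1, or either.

s7 = NAND(s6, s4) must be 0, so both s6 = 1 and s4 = 1.
s6 = XOR(in2, s5) must be 1, so in2 and s5 differ.
Every assignment with s7 = 0 has in0 = 0; there are 8 such assignment(s).

0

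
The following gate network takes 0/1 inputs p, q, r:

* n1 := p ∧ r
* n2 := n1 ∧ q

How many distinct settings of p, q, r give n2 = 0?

n2 = n1 ∧ q must be 0, so at least one of n1, q is 0.
Enumerating the 8 input combinations, 7 give n2 = 0 and 1 give n2 = 1.

7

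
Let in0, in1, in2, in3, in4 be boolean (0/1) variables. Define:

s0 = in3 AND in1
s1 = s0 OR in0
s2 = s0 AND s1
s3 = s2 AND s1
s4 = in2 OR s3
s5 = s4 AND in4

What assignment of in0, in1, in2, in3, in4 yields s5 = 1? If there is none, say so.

in0=0 in1=1 in2=1 in3=0 in4=1

s5 = s4 AND in4 must be 1, so both s4 = 1 and in4 = 1.
Check with in0=0 in1=1 in2=1 in3=0 in4=1:
s0 = in3 AND in1 = 0 AND 1 = 0
s1 = s0 OR in0 = 0 OR 0 = 0
s2 = s0 AND s1 = 0 AND 0 = 0
s3 = s2 AND s1 = 0 AND 0 = 0
s4 = in2 OR s3 = 1 OR 0 = 1
s5 = s4 AND in4 = 1 AND 1 = 1
So s5 = 1 as required.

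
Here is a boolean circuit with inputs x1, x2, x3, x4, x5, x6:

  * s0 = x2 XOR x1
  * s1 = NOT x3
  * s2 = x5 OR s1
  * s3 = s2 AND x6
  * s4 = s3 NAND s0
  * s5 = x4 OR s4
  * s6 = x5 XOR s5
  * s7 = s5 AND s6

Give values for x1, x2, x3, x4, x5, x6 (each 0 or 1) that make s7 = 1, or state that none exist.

s7 = s5 AND s6 must be 1, so both s5 = 1 and s6 = 1.
Check with x1=1, x2=0, x3=0, x4=1, x5=0, x6=1:
s0 = x2 XOR x1 = 0 XOR 1 = 1
s1 = NOT x3 = NOT 0 = 1
s2 = x5 OR s1 = 0 OR 1 = 1
s3 = s2 AND x6 = 1 AND 1 = 1
s4 = s3 NAND s0 = 1 NAND 1 = 0
s5 = x4 OR s4 = 1 OR 0 = 1
s6 = x5 XOR s5 = 0 XOR 1 = 1
s7 = s5 AND s6 = 1 AND 1 = 1
So s7 = 1 as required.

x1=1, x2=0, x3=0, x4=1, x5=0, x6=1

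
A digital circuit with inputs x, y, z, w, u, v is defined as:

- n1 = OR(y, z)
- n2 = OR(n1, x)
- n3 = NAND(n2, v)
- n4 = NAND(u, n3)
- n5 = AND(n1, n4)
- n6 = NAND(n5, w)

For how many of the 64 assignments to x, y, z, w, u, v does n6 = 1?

46

n6 = NAND(n5, w) must be 1, so at least one of n5, w is 0.
Enumerating the 64 input combinations, 46 give n6 = 1 and 18 give n6 = 0.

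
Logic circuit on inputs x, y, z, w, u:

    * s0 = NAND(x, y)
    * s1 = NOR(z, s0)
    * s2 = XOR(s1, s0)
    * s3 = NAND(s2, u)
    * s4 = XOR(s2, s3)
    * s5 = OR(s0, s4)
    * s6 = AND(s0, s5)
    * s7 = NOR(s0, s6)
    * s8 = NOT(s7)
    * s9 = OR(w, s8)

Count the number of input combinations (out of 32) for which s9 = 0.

s9 = OR(w, s8) must be 0, so both w = 0 and s8 = 0.
s8 = NOT(s7) must be 0, so s7 = 1.
s7 = NOR(s0, s6) must be 1, so both s0 = 0 and s6 = 0.
Enumerating the 32 input combinations, 4 give s9 = 0 and 28 give s9 = 1.

4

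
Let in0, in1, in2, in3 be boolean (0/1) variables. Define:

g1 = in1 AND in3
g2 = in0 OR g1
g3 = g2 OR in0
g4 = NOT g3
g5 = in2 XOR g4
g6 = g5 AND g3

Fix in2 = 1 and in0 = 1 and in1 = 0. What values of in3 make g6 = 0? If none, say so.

no solution exists

With in2 = 1 and in0 = 1 and in1 = 0 fixed, none of the 2 settings of in3 give g6 = 0.
For example, with in3=0:
g1 = in1 AND in3 = 0 AND 0 = 0
g2 = in0 OR g1 = 1 OR 0 = 1
g3 = g2 OR in0 = 1 OR 1 = 1
g4 = NOT g3 = NOT 1 = 0
g5 = in2 XOR g4 = 1 XOR 0 = 1
g6 = g5 AND g3 = 1 AND 1 = 1
giving g6 = 1 ≠ 0.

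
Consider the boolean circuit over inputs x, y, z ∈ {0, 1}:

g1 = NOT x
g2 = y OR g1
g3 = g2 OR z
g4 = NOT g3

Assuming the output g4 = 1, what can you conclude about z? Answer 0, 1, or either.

0

g4 = NOT g3 must be 1, so g3 = 0.
g3 = g2 OR z must be 0, so both g2 = 0 and z = 0.
g2 = y OR g1 must be 0, so both y = 0 and g1 = 0.
Every assignment with g4 = 1 has z = 0; there are 1 such assignment(s).
  x=1, y=0, z=0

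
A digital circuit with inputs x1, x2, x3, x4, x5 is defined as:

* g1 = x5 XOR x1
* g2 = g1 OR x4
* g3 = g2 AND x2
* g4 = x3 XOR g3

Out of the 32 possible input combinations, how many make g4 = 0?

16

g4 = x3 XOR g3 must be 0, so x3 and g3 are equal.
Enumerating the 32 input combinations, 16 give g4 = 0 and 16 give g4 = 1.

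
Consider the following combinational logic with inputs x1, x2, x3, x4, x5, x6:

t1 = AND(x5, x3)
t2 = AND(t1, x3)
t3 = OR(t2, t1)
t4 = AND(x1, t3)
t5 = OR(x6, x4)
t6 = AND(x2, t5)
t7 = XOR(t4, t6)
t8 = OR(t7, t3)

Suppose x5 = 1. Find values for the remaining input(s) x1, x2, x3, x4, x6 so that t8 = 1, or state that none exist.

x1=0, x2=1, x3=1, x4=0, x6=0

t8 = OR(t7, t3) must be 1, so at least one of t7, t3 is 1.
Check with x5 = 1 and x1=0, x2=1, x3=1, x4=0, x6=0:
t1 = AND(x5, x3) = AND(1, 1) = 1
t2 = AND(t1, x3) = AND(1, 1) = 1
t3 = OR(t2, t1) = OR(1, 1) = 1
t4 = AND(x1, t3) = AND(0, 1) = 0
t5 = OR(x6, x4) = OR(0, 0) = 0
t6 = AND(x2, t5) = AND(1, 0) = 0
t7 = XOR(t4, t6) = XOR(0, 0) = 0
t8 = OR(t7, t3) = OR(0, 1) = 1
So t8 = 1.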